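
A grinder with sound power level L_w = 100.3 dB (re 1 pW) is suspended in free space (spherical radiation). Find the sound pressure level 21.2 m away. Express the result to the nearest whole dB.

63 dB

L_p = L_w − 10·log₁₀(4π·r²) with r = 21.2 m.
4π·r² = 5648 m², 10·log₁₀ of that is 37.519 dB.
L_p = 100.3 − 37.519 = 62.78 dB.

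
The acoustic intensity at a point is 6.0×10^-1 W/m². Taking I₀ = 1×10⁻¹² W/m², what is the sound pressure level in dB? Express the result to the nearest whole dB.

118 dB

L = 10·log₁₀(I/I₀) = 10·log₁₀(6.0×10^-1/10⁻¹²) = 10·log₁₀(6.0×10^11).
L = 10·(0.7782 + 11) = 117.78 dB.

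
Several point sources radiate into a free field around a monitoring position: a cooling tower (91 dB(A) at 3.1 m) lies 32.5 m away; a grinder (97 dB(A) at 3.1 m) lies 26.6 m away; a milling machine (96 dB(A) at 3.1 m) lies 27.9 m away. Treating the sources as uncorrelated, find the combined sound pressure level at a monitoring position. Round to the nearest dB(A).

Propagate each source to the receiver with L = L_ref − 20·log₁₀(r/r_ref), then add intensities.
cooling tower: 91 − 20·log₁₀(32.5/3.1) = 91 − 20.41 = 70.59 dB(A).
grinder: 97 − 20·log₁₀(26.6/3.1) = 97 − 18.67 = 78.33 dB(A).
milling machine: 96 − 20·log₁₀(27.9/3.1) = 96 − 19.08 = 76.92 dB(A).
Σ 10^(L/10) = 1.287e+08 → L_total = 10·log₁₀(1.287e+08) = 81.09 dB(A).

81 dB(A)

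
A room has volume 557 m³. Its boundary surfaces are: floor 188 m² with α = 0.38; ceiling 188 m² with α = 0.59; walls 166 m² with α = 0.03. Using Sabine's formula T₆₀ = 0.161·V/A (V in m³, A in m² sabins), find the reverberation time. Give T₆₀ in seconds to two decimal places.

0.48 s

Total absorption A = 188·0.38 + 188·0.59 + 166·0.03 = 187.34 m² sabins.
T₆₀ = 0.161·V/A = 0.161·557/187.34 = 0.479 s.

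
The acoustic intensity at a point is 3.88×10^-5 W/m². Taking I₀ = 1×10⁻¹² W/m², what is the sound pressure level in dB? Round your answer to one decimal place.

75.9 dB

Dividing by I₀ shifts the exponent by 12: I/I₀ = 3.88×10^7.
L = 10·(0.5888 + 7) = 75.89 dB.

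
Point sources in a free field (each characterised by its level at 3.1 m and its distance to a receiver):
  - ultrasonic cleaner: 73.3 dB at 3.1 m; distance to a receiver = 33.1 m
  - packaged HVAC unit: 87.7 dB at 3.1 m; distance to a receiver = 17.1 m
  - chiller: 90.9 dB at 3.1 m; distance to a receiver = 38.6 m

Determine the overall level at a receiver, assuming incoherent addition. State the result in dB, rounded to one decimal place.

74.4 dB

First find each source's level at the receiver (point-source: −20·log₁₀(r/r_ref)), then combine on an intensity basis.
ultrasonic cleaner: 73.3 − 20·log₁₀(33.1/3.1) = 73.3 − 20.57 = 52.73 dB.
packaged HVAC unit: 87.7 − 20·log₁₀(17.1/3.1) = 87.7 − 14.83 = 72.87 dB.
chiller: 90.9 − 20·log₁₀(38.6/3.1) = 90.9 − 21.90 = 69.00 dB.
Σ 10^(L/10) = 2.747e+07 → L_total = 10·log₁₀(2.747e+07) = 74.39 dB.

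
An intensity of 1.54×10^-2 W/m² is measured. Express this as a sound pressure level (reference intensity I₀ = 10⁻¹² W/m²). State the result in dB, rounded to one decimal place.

L = 10·log₁₀(I/I₀) = 10·log₁₀(1.54×10^-2/10⁻¹²) = 10·log₁₀(1.54×10^10).
L = 10·(0.1875 + 10) = 101.88 dB.

101.9 dB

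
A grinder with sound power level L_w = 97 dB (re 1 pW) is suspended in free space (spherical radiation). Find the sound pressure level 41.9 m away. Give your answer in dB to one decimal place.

L_p = L_w − 10·log₁₀(4π·r²) with r = 41.9 m.
4π·r² = 2.206e+04 m², 10·log₁₀ of that is 43.436 dB.
L_p = 97 − 43.436 = 53.56 dB.

53.6 dB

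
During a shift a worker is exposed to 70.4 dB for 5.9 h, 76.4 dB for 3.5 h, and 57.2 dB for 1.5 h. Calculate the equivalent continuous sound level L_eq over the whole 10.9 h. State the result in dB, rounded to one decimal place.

L_eq = 10·log₁₀[(1/T)·Σ tᵢ·10^(Lᵢ/10)] with T = 10.9 h.
Σ tᵢ·10^(Lᵢ/10) = 5.9·10^(70.4/10) + 3.5·10^(76.4/10) + 1.5·10^(57.2/10) = 2.183e+08.
L_eq = 10·log₁₀(2.183e+08/10.9) = 73.02 dB.

73.0 dB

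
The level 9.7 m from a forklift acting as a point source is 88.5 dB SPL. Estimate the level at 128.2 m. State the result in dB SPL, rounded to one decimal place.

For a point source, L₂ = L₁ − 20·log₁₀(r₂/r₁).
L₂ = 88.5 − 20·log₁₀(128.2/9.7) = 88.5 − 22.422 = 66.08 dB SPL.

66.1 dB SPL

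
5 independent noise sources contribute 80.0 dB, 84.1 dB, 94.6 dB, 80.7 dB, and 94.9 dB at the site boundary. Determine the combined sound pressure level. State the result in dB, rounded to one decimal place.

98.1 dB

For uncorrelated sources the intensities add, so convert each level to linear form, sum, and take 10·log₁₀ of the total.
Σ 10^(L/10) = 10^(80.0/10) + 10^(84.1/10) + 10^(94.6/10) + 10^(80.7/10) + 10^(94.9/10) = 6.449e+09.
L_total = 10·log₁₀(6.449e+09) = 98.09 dB.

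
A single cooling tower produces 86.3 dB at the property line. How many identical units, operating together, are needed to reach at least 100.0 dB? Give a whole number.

The shortfall is 100.0 − 86.3 = 13.7 dB, and N units add 10·log₁₀ N, so need 10·log₁₀ N ≥ 13.7.
N ≥ 10^(13.7/10) = 23.442, so N = 24.

24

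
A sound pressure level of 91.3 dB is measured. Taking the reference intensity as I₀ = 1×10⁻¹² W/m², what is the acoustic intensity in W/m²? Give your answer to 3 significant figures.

0.00135 W/m²

I/I₀ = 10^(91.3/10) = 1.349e+09, so I = 1.349e+09 × 10⁻¹² W/m².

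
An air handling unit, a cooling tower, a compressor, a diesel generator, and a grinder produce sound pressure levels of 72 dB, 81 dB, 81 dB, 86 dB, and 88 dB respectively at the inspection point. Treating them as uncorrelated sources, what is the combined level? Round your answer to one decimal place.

Incoherent sources combine by intensity addition: L_total = 10·log₁₀(Σ 10^(L_i/10)).
Σ 10^(L/10) = 10^(72/10) + 10^(81/10) + 10^(81/10) + 10^(86/10) + 10^(88/10) = 1.297e+09.
L_total = 10·log₁₀(1.297e+09) = 91.13 dB.

91.1 dB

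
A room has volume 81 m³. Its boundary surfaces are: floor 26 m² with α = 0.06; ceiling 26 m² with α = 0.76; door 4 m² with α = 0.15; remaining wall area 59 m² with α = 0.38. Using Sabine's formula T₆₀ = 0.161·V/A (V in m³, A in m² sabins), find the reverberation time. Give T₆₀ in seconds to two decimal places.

Total absorption A = 26·0.06 + 26·0.76 + 4·0.15 + 59·0.38 = 44.34 m² sabins.
T₆₀ = 0.161 × 81 / 44.34 = 0.294 s.

0.29 s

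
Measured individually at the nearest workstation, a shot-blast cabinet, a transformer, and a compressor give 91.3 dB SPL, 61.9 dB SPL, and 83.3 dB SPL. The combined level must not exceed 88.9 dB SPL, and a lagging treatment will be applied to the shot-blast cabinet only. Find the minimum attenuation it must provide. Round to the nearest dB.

4 dB

Everything except the shot-blast cabinet sums to 10^(61.9/10) + 10^(83.3/10) = 2.153e+08 in linear terms, 83.33 dB SPL.
The limit corresponds to 10^(88.9/10) = 7.762e+08; subtracting the fixed part leaves 5.609e+08 for the shot-blast cabinet, i.e. 87.49 dB SPL.
Required insertion loss = 91.3 − 87.49 = 3.81 dB.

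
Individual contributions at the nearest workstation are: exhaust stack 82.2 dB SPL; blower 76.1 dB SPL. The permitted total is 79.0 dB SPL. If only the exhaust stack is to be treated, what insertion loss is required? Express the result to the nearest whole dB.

The untreated sources together contribute 10^(76.1/10) = 4.074e+07, i.e. 76.10 dB SPL.
The limit corresponds to 10^(79.0/10) = 7.943e+07; subtracting the fixed part leaves 3.869e+07 for the exhaust stack, i.e. 75.88 dB SPL.
So the exhaust stack must be reduced from 82.2 to 75.88 dB SPL: IL = 6.32 dB.

6 dB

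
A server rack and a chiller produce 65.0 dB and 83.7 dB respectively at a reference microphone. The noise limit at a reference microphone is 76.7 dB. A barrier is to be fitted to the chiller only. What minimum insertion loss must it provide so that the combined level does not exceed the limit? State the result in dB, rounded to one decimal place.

7.3 dB

Fixed contribution from the other source: Σ 10^(L/10) = 10^(65.0/10) = 3.162e+06 (65.00 dB).
To meet 76.7 dB overall, the treated chiller may contribute at most 10^(76.7/10) − 3.162e+06 = 4.361e+07, i.e. 76.40 dB.
So the chiller must be reduced from 83.7 to 76.40 dB: IL = 7.30 dB.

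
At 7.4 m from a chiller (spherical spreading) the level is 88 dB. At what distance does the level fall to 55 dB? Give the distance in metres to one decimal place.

330.5 m

Point-source spreading drops the level by 20·log₁₀(r₂/r₁); inverting, r₂/r₁ = 10^(ΔL/20).
r₂ = 7.4·10^((88−55)/20) = 7.4·10^(33.0/20) = 330.55 m.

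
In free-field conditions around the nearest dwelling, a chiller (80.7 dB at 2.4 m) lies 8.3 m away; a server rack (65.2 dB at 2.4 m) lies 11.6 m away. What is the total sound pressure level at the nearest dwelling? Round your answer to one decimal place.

70.0 dB

Apply inverse-square spreading to bring every level to the receiver, then sum 10^(L/10).
chiller: 80.7 − 20·log₁₀(8.3/2.4) = 80.7 − 10.78 = 69.92 dB.
server rack: 65.2 − 20·log₁₀(11.6/2.4) = 65.2 − 13.68 = 51.52 dB.
Σ 10^(L/10) = 9.965e+06 → L_total = 10·log₁₀(9.965e+06) = 69.98 dB.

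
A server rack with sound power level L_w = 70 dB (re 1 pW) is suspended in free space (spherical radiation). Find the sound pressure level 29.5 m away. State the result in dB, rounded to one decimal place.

29.6 dB

The power spreads over a sphere of area 4π·r², so L_p = L_w − 10·log₁₀(4π·r²).
4π·r² = 1.094e+04 m², 10·log₁₀ of that is 40.389 dB.
L_p = 70 − 40.389 = 29.61 dB.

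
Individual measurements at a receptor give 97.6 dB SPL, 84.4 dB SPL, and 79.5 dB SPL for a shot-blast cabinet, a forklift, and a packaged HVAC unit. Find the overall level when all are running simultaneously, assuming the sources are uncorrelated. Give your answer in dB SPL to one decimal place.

97.9 dB SPL

For uncorrelated sources the intensities add, so convert each level to linear form, sum, and take 10·log₁₀ of the total.
Σ 10^(L/10) = 10^(97.6/10) + 10^(84.4/10) + 10^(79.5/10) = 6.119e+09.
L_total = 10·log₁₀(6.119e+09) = 97.87 dB SPL.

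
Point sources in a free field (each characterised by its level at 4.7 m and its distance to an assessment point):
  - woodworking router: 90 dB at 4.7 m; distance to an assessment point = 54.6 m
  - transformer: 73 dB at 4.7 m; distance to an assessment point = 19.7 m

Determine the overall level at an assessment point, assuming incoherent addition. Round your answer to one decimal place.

69.3 dB

First find each source's level at the receiver (point-source: −20·log₁₀(r/r_ref)), then combine on an intensity basis.
woodworking router: 90 − 20·log₁₀(54.6/4.7) = 90 − 21.30 = 68.70 dB.
transformer: 73 − 20·log₁₀(19.7/4.7) = 73 − 12.45 = 60.55 dB.
Σ 10^(L/10) = 8.546e+06 → L_total = 10·log₁₀(8.546e+06) = 69.32 dB.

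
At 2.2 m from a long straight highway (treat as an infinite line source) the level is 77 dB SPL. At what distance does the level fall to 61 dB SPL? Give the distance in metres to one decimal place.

For a line source L₁ − L₂ = 10·log₁₀(r₂/r₁), so r₂ = r₁·10^((L₁−L₂)/10).
r₂ = 2.2·10^((77−61)/10) = 2.2·10^(16.0/10) = 87.58 m.

87.6 m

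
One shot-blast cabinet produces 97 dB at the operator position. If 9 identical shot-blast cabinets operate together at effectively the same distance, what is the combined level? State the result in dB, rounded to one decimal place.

106.5 dB

L_total = L₁ + 10·log₁₀ N for N identical incoherent sources.
L_total = 97 + 10·log₁₀(9) = 97 + 9.542 = 106.54 dB.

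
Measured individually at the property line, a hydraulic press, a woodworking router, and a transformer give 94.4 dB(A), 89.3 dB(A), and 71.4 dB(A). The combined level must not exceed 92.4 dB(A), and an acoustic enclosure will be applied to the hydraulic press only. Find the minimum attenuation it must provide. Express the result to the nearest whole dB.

5 dB

Fixed contribution from the other sources: Σ 10^(L/10) = 10^(89.3/10) + 10^(71.4/10) = 8.649e+08 (89.37 dB(A)).
The limit corresponds to 10^(92.4/10) = 1.738e+09; subtracting the fixed part leaves 8.729e+08 for the hydraulic press, i.e. 89.41 dB(A).
So the hydraulic press must be reduced from 94.4 to 89.41 dB(A): IL = 4.99 dB.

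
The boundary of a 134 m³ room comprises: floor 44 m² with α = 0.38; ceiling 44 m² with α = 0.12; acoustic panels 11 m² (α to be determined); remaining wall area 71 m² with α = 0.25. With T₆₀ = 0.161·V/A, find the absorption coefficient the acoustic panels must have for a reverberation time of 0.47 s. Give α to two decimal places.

Required total absorption A = 0.161·134/0.47 = 45.90 m².
Absorption from the other surfaces = 44·0.38 + 44·0.12 + 71·0.25 = 39.75 m², so the acoustic panels must supply 6.15 m² over 11 m².
α = 6.15/11 = 0.559.

0.56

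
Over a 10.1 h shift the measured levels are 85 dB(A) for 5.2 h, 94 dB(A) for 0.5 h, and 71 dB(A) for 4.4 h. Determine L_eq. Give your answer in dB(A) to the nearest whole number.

85 dB(A)

Weight each interval's intensity by its duration and average over T = 10.1 h:
Σ tᵢ·10^(Lᵢ/10) = 5.2·10^(85/10) + 0.5·10^(94/10) + 4.4·10^(71/10) = 2.956e+09.
L_eq = 10·log₁₀(2.956e+09/10.1) = 84.66 dB(A).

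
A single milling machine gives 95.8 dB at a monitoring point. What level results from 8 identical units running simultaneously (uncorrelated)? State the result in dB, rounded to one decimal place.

N identical incoherent sources raise the level by 10·log₁₀ N.
L_total = 95.8 + 10·log₁₀(8) = 95.8 + 9.031 = 104.83 dB.

104.8 dB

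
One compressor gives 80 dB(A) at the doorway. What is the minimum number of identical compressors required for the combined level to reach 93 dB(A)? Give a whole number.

The shortfall is 93 − 80 = 13.0 dB, and N units add 10·log₁₀ N, so need 10·log₁₀ N ≥ 13.0.
N ≥ 10^(13.0/10) = 19.953, so N = 20.

20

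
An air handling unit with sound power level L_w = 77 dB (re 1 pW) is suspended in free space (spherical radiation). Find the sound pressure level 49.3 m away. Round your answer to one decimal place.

L_p = L_w − 10·log₁₀(4π·r²) with r = 49.3 m.
4π·r² = 3.054e+04 m², 10·log₁₀ of that is 44.849 dB.
L_p = 77 − 44.849 = 32.15 dB.

32.2 dB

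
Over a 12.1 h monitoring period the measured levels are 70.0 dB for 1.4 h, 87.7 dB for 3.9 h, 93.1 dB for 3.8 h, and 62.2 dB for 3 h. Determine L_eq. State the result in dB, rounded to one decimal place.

L_eq = 10·log₁₀[(1/T)·Σ tᵢ·10^(Lᵢ/10)] with T = 12.1 h.
Σ tᵢ·10^(Lᵢ/10) = 1.4·10^(70.0/10) + 3.9·10^(87.7/10) + 3.8·10^(93.1/10) + 3·10^(62.2/10) = 1.007e+10.
L_eq = 10·log₁₀(1.007e+10/12.1) = 89.20 dB.

89.2 dB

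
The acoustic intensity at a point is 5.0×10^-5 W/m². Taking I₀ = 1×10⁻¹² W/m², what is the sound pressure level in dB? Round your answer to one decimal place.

77.0 dB

I/I₀ = 5.0×10^-5/10⁻¹² = 5.0×10^7, and L = 10·log₁₀(I/I₀).
L = 10·(0.6990 + 7) = 76.99 dB.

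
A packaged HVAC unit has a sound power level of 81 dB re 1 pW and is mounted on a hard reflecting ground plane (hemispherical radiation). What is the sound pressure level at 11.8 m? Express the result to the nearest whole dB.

52 dB

Free-field hemispherical radiation: L_p = L_w − 10·log₁₀(2π·r²), r = 11.8 m.
2π·r² = 874.9 m², 10·log₁₀ of that is 29.419 dB.
L_p = 81 − 29.419 = 51.58 dB.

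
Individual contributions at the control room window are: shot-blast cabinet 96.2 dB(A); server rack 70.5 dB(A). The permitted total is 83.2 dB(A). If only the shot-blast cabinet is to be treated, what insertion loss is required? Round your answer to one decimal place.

Everything except the shot-blast cabinet sums to 10^(70.5/10) = 1.122e+07 in linear terms, 70.50 dB(A).
The limit corresponds to 10^(83.2/10) = 2.089e+08; subtracting the fixed part leaves 1.977e+08 for the shot-blast cabinet, i.e. 82.96 dB(A).
So the shot-blast cabinet must be reduced from 96.2 to 82.96 dB(A): IL = 13.24 dB.

13.2 dB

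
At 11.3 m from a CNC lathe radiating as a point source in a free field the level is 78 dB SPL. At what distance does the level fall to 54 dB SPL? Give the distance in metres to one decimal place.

For a point source L₁ − L₂ = 20·log₁₀(r₂/r₁), so r₂ = r₁·10^((L₁−L₂)/20).
r₂ = 11.3·10^((78−54)/20) = 11.3·10^(24.0/20) = 179.09 m.

179.1 m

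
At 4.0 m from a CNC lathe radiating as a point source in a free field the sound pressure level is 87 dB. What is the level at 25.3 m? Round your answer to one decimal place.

71.0 dB

Spherical spreading from a point source gives a 20·log₁₀(r₂/r₁) drop.
L₂ = 87 − 20·log₁₀(25.3/4.0) = 87 − 16.021 = 70.98 dB.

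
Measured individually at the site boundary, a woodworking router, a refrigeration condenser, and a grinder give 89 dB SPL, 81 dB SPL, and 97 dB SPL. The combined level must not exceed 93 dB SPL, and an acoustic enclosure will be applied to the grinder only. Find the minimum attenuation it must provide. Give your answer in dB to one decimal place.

Fixed contribution from the other sources: Σ 10^(L/10) = 10^(89/10) + 10^(81/10) = 9.202e+08 (89.64 dB SPL).
To meet 93 dB SPL overall, the treated grinder may contribute at most 10^(93/10) − 9.202e+08 = 1.075e+09, i.e. 90.31 dB SPL.
So the grinder must be reduced from 97 to 90.31 dB SPL: IL = 6.69 dB.

6.7 dB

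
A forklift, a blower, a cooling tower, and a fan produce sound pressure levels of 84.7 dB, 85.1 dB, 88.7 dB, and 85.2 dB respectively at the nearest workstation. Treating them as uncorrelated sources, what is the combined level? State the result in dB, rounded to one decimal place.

Incoherent sources combine by intensity addition: L_total = 10·log₁₀(Σ 10^(L_i/10)).
Σ 10^(L/10) = 10^(84.7/10) + 10^(85.1/10) + 10^(88.7/10) + 10^(85.2/10) = 1.691e+09.
L_total = 10·log₁₀(1.691e+09) = 92.28 dB.

92.3 dB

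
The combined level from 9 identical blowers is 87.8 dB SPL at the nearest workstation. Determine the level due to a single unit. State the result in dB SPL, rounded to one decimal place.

Dividing the total intensity by 9 lowers the level by 10·log₁₀ 9 = 9.542 dB: L₁ = 87.8 − 9.542.

78.3 dB SPL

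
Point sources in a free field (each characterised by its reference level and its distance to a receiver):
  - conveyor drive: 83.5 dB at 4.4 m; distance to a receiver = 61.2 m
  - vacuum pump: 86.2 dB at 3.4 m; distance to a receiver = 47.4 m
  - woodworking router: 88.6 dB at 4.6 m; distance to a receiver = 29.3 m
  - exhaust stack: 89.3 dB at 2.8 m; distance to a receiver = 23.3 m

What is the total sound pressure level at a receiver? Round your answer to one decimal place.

First find each source's level at the receiver (point-source: −20·log₁₀(r/r_ref)), then combine on an intensity basis.
conveyor drive: 83.5 − 20·log₁₀(61.2/4.4) = 83.5 − 22.87 = 60.63 dB.
vacuum pump: 86.2 − 20·log₁₀(47.4/3.4) = 86.2 − 22.89 = 63.31 dB.
woodworking router: 88.6 − 20·log₁₀(29.3/4.6) = 88.6 − 16.08 = 72.52 dB.
exhaust stack: 89.3 − 20·log₁₀(23.3/2.8) = 89.3 − 18.40 = 70.90 dB.
Σ 10^(L/10) = 3.345e+07 → L_total = 10·log₁₀(3.345e+07) = 75.24 dB.

75.2 dB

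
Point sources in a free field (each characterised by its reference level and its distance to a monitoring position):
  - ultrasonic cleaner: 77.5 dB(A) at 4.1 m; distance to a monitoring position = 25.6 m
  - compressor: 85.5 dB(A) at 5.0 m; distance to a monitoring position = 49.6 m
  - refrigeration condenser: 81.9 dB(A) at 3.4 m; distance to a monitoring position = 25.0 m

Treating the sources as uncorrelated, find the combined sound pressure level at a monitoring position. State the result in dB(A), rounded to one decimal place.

69.0 dB(A)

Apply inverse-square spreading to bring every level to the receiver, then sum 10^(L/10).
ultrasonic cleaner: 77.5 − 20·log₁₀(25.6/4.1) = 77.5 − 15.91 = 61.59 dB(A).
compressor: 85.5 − 20·log₁₀(49.6/5.0) = 85.5 − 19.93 = 65.57 dB(A).
refrigeration condenser: 81.9 − 20·log₁₀(25.0/3.4) = 81.9 − 17.33 = 64.57 dB(A).
Σ 10^(L/10) = 7.913e+06 → L_total = 10·log₁₀(7.913e+06) = 68.98 dB(A).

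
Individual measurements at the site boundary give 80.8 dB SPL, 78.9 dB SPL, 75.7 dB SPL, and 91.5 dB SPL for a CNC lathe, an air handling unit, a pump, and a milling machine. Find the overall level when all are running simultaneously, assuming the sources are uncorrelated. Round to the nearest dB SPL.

92 dB SPL

For uncorrelated sources the intensities add, so convert each level to linear form, sum, and take 10·log₁₀ of the total.
Σ 10^(L/10) = 10^(80.8/10) + 10^(78.9/10) + 10^(75.7/10) + 10^(91.5/10) = 1.648e+09.
L_total = 10·log₁₀(1.648e+09) = 92.17 dB SPL.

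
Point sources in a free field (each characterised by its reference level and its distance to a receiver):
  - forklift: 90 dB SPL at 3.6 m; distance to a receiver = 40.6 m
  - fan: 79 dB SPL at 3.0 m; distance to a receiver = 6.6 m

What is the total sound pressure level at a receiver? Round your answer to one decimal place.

73.9 dB SPL

First find each source's level at the receiver (point-source: −20·log₁₀(r/r_ref)), then combine on an intensity basis.
forklift: 90 − 20·log₁₀(40.6/3.6) = 90 − 21.04 = 68.96 dB SPL.
fan: 79 − 20·log₁₀(6.6/3.0) = 79 − 6.85 = 72.15 dB SPL.
Σ 10^(L/10) = 2.427e+07 → L_total = 10·log₁₀(2.427e+07) = 73.85 dB SPL.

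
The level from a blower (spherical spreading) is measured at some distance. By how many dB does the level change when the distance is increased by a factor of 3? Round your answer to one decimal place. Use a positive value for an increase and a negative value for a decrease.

Point-source spreading: ΔL = −20·log₁₀(r₂/r₁).
ΔL = −20·log₁₀(3) = -9.54 dB.

-9.5 dB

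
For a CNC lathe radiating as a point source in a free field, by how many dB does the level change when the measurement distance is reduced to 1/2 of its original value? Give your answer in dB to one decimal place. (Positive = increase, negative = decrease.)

With spherical spreading the level changes by −20·log₁₀(r₂/r₁).
ΔL = −20·log₁₀(0.5) = +6.02 dB.

+6.0 dB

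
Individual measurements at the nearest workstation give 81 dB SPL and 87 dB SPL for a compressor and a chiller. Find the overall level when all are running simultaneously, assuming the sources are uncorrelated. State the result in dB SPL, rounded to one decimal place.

For uncorrelated sources the intensities add, so convert each level to linear form, sum, and take 10·log₁₀ of the total.
Σ 10^(L/10) = 10^(81/10) + 10^(87/10) = 6.271e+08.
L_total = 10·log₁₀(6.271e+08) = 87.97 dB SPL.

88.0 dB SPL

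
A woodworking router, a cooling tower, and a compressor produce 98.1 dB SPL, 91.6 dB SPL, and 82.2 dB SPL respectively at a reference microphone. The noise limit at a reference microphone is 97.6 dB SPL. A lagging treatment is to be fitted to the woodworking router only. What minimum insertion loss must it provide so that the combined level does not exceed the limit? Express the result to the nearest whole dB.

Fixed contribution from the other sources: Σ 10^(L/10) = 10^(91.6/10) + 10^(82.2/10) = 1.611e+09 (92.07 dB SPL).
To meet 97.6 dB SPL overall, the treated woodworking router may contribute at most 10^(97.6/10) − 1.611e+09 = 4.143e+09, i.e. 96.17 dB SPL.
So the woodworking router must be reduced from 98.1 to 96.17 dB SPL: IL = 1.93 dB.

2 dB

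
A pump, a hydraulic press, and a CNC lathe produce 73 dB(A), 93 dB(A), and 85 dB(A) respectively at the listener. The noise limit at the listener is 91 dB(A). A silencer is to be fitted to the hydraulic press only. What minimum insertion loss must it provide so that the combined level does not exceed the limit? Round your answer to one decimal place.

3.3 dB

Fixed contribution from the other sources: Σ 10^(L/10) = 10^(73/10) + 10^(85/10) = 3.362e+08 (85.27 dB(A)).
To meet 91 dB(A) overall, the treated hydraulic press may contribute at most 10^(91/10) − 3.362e+08 = 9.227e+08, i.e. 89.65 dB(A).
Required insertion loss = 93 − 89.65 = 3.35 dB.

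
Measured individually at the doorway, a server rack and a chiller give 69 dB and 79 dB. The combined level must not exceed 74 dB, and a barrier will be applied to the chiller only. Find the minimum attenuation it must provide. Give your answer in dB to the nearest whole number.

7 dB

Fixed contribution from the other source: Σ 10^(L/10) = 10^(69/10) = 7.943e+06 (69.00 dB).
To meet 74 dB overall, the treated chiller may contribute at most 10^(74/10) − 7.943e+06 = 1.718e+07, i.e. 72.35 dB.
So the chiller must be reduced from 79 to 72.35 dB: IL = 6.65 dB.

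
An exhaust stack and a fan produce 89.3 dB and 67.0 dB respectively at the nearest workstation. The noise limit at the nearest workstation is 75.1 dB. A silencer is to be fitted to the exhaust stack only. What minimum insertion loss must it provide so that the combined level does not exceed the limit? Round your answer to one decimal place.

The untreated sources together contribute 10^(67.0/10) = 5.012e+06, i.e. 67.00 dB.
The limit corresponds to 10^(75.1/10) = 3.236e+07; subtracting the fixed part leaves 2.735e+07 for the exhaust stack, i.e. 74.37 dB.
Required insertion loss = 89.3 − 74.37 = 14.93 dB.

14.9 dB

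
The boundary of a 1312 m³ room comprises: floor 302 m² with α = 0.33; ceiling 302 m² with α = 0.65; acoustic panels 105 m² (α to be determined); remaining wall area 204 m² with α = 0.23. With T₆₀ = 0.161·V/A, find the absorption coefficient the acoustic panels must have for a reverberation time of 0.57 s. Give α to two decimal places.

From T₆₀ = 0.161·V/A, the target T₆₀ = 0.57 s needs A = 0.161·1312/0.57 = 370.58 m².
Absorption from the other surfaces = 302·0.33 + 302·0.65 + 204·0.23 = 342.88 m², so the acoustic panels must supply 27.70 m² over 105 m².
α = 27.70/105 = 0.264.

0.26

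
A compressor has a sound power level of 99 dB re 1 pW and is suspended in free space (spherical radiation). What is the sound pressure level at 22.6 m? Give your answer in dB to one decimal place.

Free-field spherical radiation: L_p = L_w − 10·log₁₀(4π·r²), r = 22.6 m.
4π·r² = 6418 m², 10·log₁₀ of that is 38.074 dB.
L_p = 99 − 38.074 = 60.93 dB.

60.9 dB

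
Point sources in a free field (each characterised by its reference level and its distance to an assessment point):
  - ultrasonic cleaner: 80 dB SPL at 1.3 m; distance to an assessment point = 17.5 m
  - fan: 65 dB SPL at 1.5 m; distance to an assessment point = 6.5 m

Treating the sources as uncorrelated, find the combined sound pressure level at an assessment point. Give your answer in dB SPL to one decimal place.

58.6 dB SPL

Propagate each source to the receiver with L = L_ref − 20·log₁₀(r/r_ref), then add intensities.
ultrasonic cleaner: 80 − 20·log₁₀(17.5/1.3) = 80 − 22.58 = 57.42 dB SPL.
fan: 65 − 20·log₁₀(6.5/1.5) = 65 − 12.74 = 52.26 dB SPL.
Σ 10^(L/10) = 7.202e+05 → L_total = 10·log₁₀(7.202e+05) = 58.57 dB SPL.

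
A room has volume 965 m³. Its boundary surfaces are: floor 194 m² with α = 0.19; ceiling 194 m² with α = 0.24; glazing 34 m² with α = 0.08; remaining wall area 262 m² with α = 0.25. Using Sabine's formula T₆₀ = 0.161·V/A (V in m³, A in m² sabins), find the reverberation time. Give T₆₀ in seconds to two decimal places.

Total absorption A = 194·0.19 + 194·0.24 + 34·0.08 + 262·0.25 = 151.64 m² sabins.
T₆₀ = 0.161 × 965 / 151.64 = 1.025 s.

1.02 s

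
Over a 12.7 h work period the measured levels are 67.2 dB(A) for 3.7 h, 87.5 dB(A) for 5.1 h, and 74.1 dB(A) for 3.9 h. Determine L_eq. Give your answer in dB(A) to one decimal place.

83.7 dB(A)

Weight each interval's intensity by its duration and average over T = 12.7 h:
Σ tᵢ·10^(Lᵢ/10) = 3.7·10^(67.2/10) + 5.1·10^(87.5/10) + 3.9·10^(74.1/10) = 2.988e+09.
L_eq = 10·log₁₀(2.988e+09/12.7) = 83.72 dB(A).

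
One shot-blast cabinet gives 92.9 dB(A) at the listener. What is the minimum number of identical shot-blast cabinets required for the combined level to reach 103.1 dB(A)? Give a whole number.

N identical sources give L₁ + 10·log₁₀ N, so require 10·log₁₀ N ≥ 103.1 − 92.9 = 10.2 dB.
N ≥ 10^(10.2/10) = 10.471, so N = 11.

11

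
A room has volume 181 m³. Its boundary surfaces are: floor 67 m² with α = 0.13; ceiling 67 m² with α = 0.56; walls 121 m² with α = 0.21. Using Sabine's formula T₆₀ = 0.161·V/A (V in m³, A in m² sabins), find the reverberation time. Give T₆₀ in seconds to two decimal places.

A = Σ Sᵢαᵢ = 67·0.13 + 67·0.56 + 121·0.21 = 71.64 m².
T₆₀ = 0.161 × 181 / 71.64 = 0.407 s.

0.41 s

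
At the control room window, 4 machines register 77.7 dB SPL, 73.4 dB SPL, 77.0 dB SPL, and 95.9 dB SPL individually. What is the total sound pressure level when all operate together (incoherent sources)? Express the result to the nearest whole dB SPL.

Incoherent sources combine by intensity addition: L_total = 10·log₁₀(Σ 10^(L_i/10)).
Σ 10^(L/10) = 10^(77.7/10) + 10^(73.4/10) + 10^(77.0/10) + 10^(95.9/10) = 4.021e+09.
L_total = 10·log₁₀(4.021e+09) = 96.04 dB SPL.

96 dB SPL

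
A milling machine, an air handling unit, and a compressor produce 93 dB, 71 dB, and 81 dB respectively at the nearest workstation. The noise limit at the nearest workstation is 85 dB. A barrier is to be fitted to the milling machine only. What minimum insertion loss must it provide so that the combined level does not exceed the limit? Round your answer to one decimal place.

Everything except the milling machine sums to 10^(71/10) + 10^(81/10) = 1.385e+08 in linear terms, 81.41 dB.
The limit corresponds to 10^(85/10) = 3.162e+08; subtracting the fixed part leaves 1.777e+08 for the milling machine, i.e. 82.50 dB.
Required insertion loss = 93 − 82.50 = 10.50 dB.

10.5 dB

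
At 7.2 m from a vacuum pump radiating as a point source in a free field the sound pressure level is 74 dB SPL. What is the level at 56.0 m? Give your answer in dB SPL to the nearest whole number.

56 dB SPL

Point-source attenuation: ΔL = 20·log₁₀(r₂/r₁) = 20·log₁₀(56.0/7.2) = 17.817 dB.
L₂ = 74 − 20·log₁₀(56.0/7.2) = 74 − 17.817 = 56.18 dB SPL.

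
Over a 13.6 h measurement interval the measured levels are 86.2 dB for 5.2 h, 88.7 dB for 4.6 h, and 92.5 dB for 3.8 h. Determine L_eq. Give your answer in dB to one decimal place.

The energy average is taken in the linear domain: L_eq = 10·log₁₀[(Σ tᵢ·10^(Lᵢ/10))/T], T = 13.6 h.
Σ tᵢ·10^(Lᵢ/10) = 5.2·10^(86.2/10) + 4.6·10^(88.7/10) + 3.8·10^(92.5/10) = 1.234e+10.
L_eq = 10·log₁₀(1.234e+10/13.6) = 89.58 dB.

89.6 dB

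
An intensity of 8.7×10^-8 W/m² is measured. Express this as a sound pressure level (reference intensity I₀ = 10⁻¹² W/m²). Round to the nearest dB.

I/I₀ = 8.7×10^-8/10⁻¹² = 8.7×10^4, and L = 10·log₁₀(I/I₀).
L = 10·(0.9395 + 4) = 49.40 dB.

49 dB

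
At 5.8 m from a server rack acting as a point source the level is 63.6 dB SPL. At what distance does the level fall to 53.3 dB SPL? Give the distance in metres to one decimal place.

The 10.3 dB drop corresponds to a distance ratio of 10^(10.3/20) for a point source.
r₂ = 5.8·10^((63.6−53.3)/20) = 5.8·10^(10.3/20) = 18.99 m.

19.0 m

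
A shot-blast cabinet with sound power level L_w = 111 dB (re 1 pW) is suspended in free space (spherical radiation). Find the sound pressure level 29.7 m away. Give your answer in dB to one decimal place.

Free-field spherical radiation: L_p = L_w − 10·log₁₀(4π·r²), r = 29.7 m.
4π·r² = 1.108e+04 m², 10·log₁₀ of that is 40.447 dB.
L_p = 111 − 40.447 = 70.55 dB.

70.6 dB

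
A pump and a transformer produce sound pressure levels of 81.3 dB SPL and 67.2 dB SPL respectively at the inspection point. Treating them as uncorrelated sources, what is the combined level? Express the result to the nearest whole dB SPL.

Incoherent sources combine by intensity addition: L_total = 10·log₁₀(Σ 10^(L_i/10)).
Σ 10^(L/10) = 10^(81.3/10) + 10^(67.2/10) = 1.401e+08.
L_total = 10·log₁₀(1.401e+08) = 81.47 dB SPL.

81 dB SPL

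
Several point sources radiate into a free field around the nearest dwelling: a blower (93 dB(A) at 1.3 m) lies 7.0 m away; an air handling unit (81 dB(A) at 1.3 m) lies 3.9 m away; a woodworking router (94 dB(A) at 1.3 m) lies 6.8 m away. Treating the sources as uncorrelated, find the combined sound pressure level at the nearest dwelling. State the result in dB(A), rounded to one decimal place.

82.4 dB(A)

Apply inverse-square spreading to bring every level to the receiver, then sum 10^(L/10).
blower: 93 − 20·log₁₀(7.0/1.3) = 93 − 14.62 = 78.38 dB(A).
air handling unit: 81 − 20·log₁₀(3.9/1.3) = 81 − 9.54 = 71.46 dB(A).
woodworking router: 94 − 20·log₁₀(6.8/1.3) = 94 − 14.37 = 79.63 dB(A).
Σ 10^(L/10) = 1.746e+08 → L_total = 10·log₁₀(1.746e+08) = 82.42 dB(A).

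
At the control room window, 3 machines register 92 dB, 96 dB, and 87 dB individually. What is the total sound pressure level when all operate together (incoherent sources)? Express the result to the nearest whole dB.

98 dB

For uncorrelated sources the intensities add, so convert each level to linear form, sum, and take 10·log₁₀ of the total.
Σ 10^(L/10) = 10^(92/10) + 10^(96/10) + 10^(87/10) = 6.067e+09.
L_total = 10·log₁₀(6.067e+09) = 97.83 dB.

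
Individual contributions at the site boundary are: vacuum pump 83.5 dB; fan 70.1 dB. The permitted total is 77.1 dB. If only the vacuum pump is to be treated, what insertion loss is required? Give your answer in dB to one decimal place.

7.4 dB

Everything except the vacuum pump sums to 10^(70.1/10) = 1.023e+07 in linear terms, 70.10 dB.
The limit corresponds to 10^(77.1/10) = 5.129e+07; subtracting the fixed part leaves 4.105e+07 for the vacuum pump, i.e. 76.13 dB.
So the vacuum pump must be reduced from 83.5 to 76.13 dB: IL = 7.37 dB.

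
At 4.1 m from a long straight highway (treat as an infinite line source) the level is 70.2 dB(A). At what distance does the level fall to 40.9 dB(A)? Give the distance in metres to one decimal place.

Line-source spreading drops the level by 10·log₁₀(r₂/r₁); inverting, r₂/r₁ = 10^(ΔL/10).
r₂ = 4.1·10^((70.2−40.9)/10) = 4.1·10^(29.3/10) = 3489.67 m.

3489.7 m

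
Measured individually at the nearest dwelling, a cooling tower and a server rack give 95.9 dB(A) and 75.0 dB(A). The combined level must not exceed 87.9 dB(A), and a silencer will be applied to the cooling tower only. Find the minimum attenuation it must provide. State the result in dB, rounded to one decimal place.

8.2 dB

The untreated sources together contribute 10^(75.0/10) = 3.162e+07, i.e. 75.00 dB(A).
The limit corresponds to 10^(87.9/10) = 6.166e+08; subtracting the fixed part leaves 5.850e+08 for the cooling tower, i.e. 87.67 dB(A).
So the cooling tower must be reduced from 95.9 to 87.67 dB(A): IL = 8.23 dB.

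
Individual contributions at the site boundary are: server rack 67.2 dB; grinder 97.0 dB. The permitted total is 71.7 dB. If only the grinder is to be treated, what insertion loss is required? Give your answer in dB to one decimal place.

Fixed contribution from the other source: Σ 10^(L/10) = 10^(67.2/10) = 5.248e+06 (67.20 dB).
The limit corresponds to 10^(71.7/10) = 1.479e+07; subtracting the fixed part leaves 9.543e+06 for the grinder, i.e. 69.80 dB.
Required insertion loss = 97.0 − 69.80 = 27.20 dB.

27.2 dB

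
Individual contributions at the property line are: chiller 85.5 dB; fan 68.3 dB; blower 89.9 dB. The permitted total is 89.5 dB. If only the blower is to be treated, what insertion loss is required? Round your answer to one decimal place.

2.7 dB

The untreated sources together contribute 10^(85.5/10) + 10^(68.3/10) = 3.616e+08, i.e. 85.58 dB.
To meet 89.5 dB overall, the treated blower may contribute at most 10^(89.5/10) − 3.616e+08 = 5.297e+08, i.e. 87.24 dB.
Required insertion loss = 89.9 − 87.24 = 2.66 dB.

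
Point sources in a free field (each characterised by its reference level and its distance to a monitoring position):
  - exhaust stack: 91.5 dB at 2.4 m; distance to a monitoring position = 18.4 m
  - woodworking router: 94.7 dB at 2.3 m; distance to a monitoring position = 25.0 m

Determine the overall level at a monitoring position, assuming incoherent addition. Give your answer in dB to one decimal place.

Apply inverse-square spreading to bring every level to the receiver, then sum 10^(L/10).
exhaust stack: 91.5 − 20·log₁₀(18.4/2.4) = 91.5 − 17.69 = 73.81 dB.
woodworking router: 94.7 − 20·log₁₀(25.0/2.3) = 94.7 − 20.72 = 73.98 dB.
Σ 10^(L/10) = 4.901e+07 → L_total = 10·log₁₀(4.901e+07) = 76.90 dB.

76.9 dB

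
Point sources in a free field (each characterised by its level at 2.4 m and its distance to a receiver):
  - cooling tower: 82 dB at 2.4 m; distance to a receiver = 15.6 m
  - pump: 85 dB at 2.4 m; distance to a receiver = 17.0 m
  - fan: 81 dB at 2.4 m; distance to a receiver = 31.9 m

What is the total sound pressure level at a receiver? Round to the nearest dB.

Propagate each source to the receiver with L = L_ref − 20·log₁₀(r/r_ref), then add intensities.
cooling tower: 82 − 20·log₁₀(15.6/2.4) = 82 − 16.26 = 65.74 dB.
pump: 85 − 20·log₁₀(17.0/2.4) = 85 − 17.00 = 68.00 dB.
fan: 81 − 20·log₁₀(31.9/2.4) = 81 − 22.47 = 58.53 dB.
Σ 10^(L/10) = 1.077e+07 → L_total = 10·log₁₀(1.077e+07) = 70.32 dB.

70 dB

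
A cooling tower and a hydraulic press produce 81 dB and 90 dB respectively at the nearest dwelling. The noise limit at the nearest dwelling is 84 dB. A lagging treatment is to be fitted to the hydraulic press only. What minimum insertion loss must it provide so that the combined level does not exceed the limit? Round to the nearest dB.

Everything except the hydraulic press sums to 10^(81/10) = 1.259e+08 in linear terms, 81.00 dB.
To meet 84 dB overall, the treated hydraulic press may contribute at most 10^(84/10) − 1.259e+08 = 1.253e+08, i.e. 80.98 dB.
So the hydraulic press must be reduced from 90 to 80.98 dB: IL = 9.02 dB.

9 dB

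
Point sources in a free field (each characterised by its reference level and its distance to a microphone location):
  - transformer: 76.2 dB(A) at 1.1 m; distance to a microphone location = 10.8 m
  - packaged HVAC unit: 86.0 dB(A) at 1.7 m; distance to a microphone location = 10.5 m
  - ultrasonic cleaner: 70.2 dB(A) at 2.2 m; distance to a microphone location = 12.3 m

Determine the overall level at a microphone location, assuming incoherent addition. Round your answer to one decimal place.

70.5 dB(A)

First find each source's level at the receiver (point-source: −20·log₁₀(r/r_ref)), then combine on an intensity basis.
transformer: 76.2 − 20·log₁₀(10.8/1.1) = 76.2 − 19.84 = 56.36 dB(A).
packaged HVAC unit: 86.0 − 20·log₁₀(10.5/1.7) = 86.0 − 15.81 = 70.19 dB(A).
ultrasonic cleaner: 70.2 − 20·log₁₀(12.3/2.2) = 70.2 − 14.95 = 55.25 dB(A).
Σ 10^(L/10) = 1.120e+07 → L_total = 10·log₁₀(1.120e+07) = 70.49 dB(A).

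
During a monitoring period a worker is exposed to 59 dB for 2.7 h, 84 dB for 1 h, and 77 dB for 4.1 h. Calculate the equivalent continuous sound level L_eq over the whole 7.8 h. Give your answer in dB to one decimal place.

L_eq = 10·log₁₀[(1/T)·Σ tᵢ·10^(Lᵢ/10)] with T = 7.8 h.
Σ tᵢ·10^(Lᵢ/10) = 2.7·10^(59/10) + 1·10^(84/10) + 4.1·10^(77/10) = 4.588e+08.
L_eq = 10·log₁₀(4.588e+08/7.8) = 77.70 dB.

77.7 dB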